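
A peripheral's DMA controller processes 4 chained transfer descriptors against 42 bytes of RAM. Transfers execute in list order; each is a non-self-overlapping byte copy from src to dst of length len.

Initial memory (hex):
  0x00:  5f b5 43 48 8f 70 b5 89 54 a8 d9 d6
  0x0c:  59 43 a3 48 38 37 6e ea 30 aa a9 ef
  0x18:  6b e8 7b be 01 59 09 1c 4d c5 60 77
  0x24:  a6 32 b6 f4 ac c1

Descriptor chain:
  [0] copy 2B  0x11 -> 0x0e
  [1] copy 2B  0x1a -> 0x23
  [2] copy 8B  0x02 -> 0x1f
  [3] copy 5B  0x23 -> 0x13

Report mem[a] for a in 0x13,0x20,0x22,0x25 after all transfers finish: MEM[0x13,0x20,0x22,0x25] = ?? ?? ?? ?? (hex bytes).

D0: mem[0x0e..0x0f] <- [37 6e]
D1: mem[0x23..0x24] <- [7b be]
D2: mem[0x1f..0x26] <- [43 48 8f 70 b5 89 54 a8]
D3: mem[0x13..0x17] <- [b5 89 54 a8 f4]
query mem[0x13]=0xb5, mem[0x20]=0x48, mem[0x22]=0x70, mem[0x25]=0x54

MEM[0x13,0x20,0x22,0x25] = b5 48 70 54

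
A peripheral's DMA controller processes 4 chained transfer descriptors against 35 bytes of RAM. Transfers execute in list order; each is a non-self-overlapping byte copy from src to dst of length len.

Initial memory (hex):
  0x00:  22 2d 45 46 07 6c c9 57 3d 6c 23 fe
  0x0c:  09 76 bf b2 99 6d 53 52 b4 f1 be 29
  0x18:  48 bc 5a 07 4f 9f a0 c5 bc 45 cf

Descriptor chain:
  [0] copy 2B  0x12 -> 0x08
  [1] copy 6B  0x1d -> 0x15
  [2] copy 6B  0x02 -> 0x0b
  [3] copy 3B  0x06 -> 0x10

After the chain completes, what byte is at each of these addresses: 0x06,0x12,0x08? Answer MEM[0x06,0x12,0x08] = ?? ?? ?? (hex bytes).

[0] 0x12->0x08 len=2 : 53 52
[1] 0x1d->0x15 len=6 : 9f a0 c5 bc 45 cf
[2] 0x02->0x0b len=6 : 45 46 07 6c c9 57
[3] 0x06->0x10 len=3 : c9 57 53
query mem[0x06]=0xc9, mem[0x12]=0x53, mem[0x08]=0x53

MEM[0x06,0x12,0x08] = c9 53 53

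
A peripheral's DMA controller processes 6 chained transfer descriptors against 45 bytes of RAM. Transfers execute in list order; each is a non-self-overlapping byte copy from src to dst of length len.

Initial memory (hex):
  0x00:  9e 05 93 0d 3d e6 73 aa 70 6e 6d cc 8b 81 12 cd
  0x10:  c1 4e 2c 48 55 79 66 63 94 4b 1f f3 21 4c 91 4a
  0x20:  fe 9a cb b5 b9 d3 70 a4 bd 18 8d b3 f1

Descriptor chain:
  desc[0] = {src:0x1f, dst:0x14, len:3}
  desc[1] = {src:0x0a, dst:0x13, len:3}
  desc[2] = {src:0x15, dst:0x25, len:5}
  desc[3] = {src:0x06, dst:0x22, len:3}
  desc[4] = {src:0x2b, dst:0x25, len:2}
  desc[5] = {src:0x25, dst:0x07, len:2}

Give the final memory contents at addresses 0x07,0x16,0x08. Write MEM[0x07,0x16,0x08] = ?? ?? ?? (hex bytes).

MEM[0x07,0x16,0x08] = b3 9a f1

[0] 0x1f->0x14 len=3 : 4a fe 9a
[1] 0x0a->0x13 len=3 : 6d cc 8b
[2] 0x15->0x25 len=5 : 8b 9a 63 94 4b
[3] 0x06->0x22 len=3 : 73 aa 70
[4] 0x2b->0x25 len=2 : b3 f1
[5] 0x25->0x07 len=2 : b3 f1
query mem[0x07]=0xb3, mem[0x16]=0x9a, mem[0x08]=0xf1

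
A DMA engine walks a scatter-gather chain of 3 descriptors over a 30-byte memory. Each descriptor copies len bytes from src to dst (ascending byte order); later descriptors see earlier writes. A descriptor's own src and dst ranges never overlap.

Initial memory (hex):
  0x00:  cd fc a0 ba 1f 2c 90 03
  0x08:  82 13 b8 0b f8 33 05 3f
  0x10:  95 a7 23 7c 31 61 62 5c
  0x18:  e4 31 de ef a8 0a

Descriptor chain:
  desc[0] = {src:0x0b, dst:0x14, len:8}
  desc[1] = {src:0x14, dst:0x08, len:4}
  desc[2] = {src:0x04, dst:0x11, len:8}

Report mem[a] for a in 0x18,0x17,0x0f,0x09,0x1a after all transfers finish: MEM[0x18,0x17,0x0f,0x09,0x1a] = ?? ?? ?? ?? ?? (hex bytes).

  after D0: wrote 8B at 0x14 = 0bf833053f95a723
  after D1: wrote 4B at 0x08 = 0bf83305
  after D2: wrote 8B at 0x11 = 1f2c90030bf83305
query mem[0x18]=0x05, mem[0x17]=0x33, mem[0x0f]=0x3f, mem[0x09]=0xf8, mem[0x1a]=0xa7

MEM[0x18,0x17,0x0f,0x09,0x1a] = 05 33 3f f8 a7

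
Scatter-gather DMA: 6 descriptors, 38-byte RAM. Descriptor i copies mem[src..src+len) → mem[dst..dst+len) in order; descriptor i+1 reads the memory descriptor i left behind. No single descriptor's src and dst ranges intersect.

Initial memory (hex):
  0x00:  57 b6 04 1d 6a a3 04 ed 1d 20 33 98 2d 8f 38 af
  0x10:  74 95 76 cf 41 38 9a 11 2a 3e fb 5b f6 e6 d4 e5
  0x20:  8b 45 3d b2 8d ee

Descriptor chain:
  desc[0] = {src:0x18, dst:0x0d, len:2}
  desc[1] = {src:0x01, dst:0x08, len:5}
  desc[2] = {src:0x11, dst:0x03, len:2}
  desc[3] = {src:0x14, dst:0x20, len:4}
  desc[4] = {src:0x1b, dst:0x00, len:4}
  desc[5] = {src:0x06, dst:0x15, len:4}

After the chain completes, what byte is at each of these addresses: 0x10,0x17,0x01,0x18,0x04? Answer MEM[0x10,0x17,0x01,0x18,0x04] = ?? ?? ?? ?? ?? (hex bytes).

MEM[0x10,0x17,0x01,0x18,0x04] = 74 b6 f6 04 76

D0: mem[0x0d..0x0e] <- [2a 3e]
D1: mem[0x08..0x0c] <- [b6 04 1d 6a a3]
D2: mem[0x03..0x04] <- [95 76]
D3: mem[0x20..0x23] <- [41 38 9a 11]
D4: mem[0x00..0x03] <- [5b f6 e6 d4]
D5: mem[0x15..0x18] <- [04 ed b6 04]
query mem[0x10]=0x74, mem[0x17]=0xb6, mem[0x01]=0xf6, mem[0x18]=0x04, mem[0x04]=0x76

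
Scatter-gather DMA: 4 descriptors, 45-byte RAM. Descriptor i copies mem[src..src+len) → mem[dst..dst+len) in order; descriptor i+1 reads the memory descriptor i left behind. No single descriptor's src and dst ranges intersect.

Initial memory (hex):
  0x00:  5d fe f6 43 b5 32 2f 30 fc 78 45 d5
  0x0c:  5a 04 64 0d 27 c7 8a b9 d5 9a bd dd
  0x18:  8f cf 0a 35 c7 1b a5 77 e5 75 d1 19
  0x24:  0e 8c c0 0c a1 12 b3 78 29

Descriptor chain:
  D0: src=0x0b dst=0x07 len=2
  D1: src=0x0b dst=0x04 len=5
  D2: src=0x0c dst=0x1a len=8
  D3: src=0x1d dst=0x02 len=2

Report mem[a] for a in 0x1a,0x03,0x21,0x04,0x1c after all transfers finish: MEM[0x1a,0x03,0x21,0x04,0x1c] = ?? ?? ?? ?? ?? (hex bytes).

D0: mem[0x07..0x08] <- [d5 5a]
D1: mem[0x04..0x08] <- [d5 5a 04 64 0d]
D2: mem[0x1a..0x21] <- [5a 04 64 0d 27 c7 8a b9]
D3: mem[0x02..0x03] <- [0d 27]
query mem[0x1a]=0x5a, mem[0x03]=0x27, mem[0x21]=0xb9, mem[0x04]=0xd5, mem[0x1c]=0x64

MEM[0x1a,0x03,0x21,0x04,0x1c] = 5a 27 b9 d5 64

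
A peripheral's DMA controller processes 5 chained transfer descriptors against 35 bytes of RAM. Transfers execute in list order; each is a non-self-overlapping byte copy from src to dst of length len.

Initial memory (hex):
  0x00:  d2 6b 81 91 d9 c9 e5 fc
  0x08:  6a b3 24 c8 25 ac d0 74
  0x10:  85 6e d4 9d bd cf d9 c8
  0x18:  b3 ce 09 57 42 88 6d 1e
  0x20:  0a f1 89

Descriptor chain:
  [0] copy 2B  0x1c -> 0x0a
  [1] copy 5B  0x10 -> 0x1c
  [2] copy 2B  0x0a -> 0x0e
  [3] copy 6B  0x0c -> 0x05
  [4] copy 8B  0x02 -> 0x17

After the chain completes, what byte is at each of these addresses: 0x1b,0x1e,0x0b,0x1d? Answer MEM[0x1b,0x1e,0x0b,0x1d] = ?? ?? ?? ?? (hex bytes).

  after D0: wrote 2B at 0x0a = 4288
  after D1: wrote 5B at 0x1c = 856ed49dbd
  after D2: wrote 2B at 0x0e = 4288
  after D3: wrote 6B at 0x05 = 25ac4288856e
  after D4: wrote 8B at 0x17 = 8191d925ac428885
query mem[0x1b]=0xac, mem[0x1e]=0x85, mem[0x0b]=0x88, mem[0x1d]=0x88

MEM[0x1b,0x1e,0x0b,0x1d] = ac 85 88 88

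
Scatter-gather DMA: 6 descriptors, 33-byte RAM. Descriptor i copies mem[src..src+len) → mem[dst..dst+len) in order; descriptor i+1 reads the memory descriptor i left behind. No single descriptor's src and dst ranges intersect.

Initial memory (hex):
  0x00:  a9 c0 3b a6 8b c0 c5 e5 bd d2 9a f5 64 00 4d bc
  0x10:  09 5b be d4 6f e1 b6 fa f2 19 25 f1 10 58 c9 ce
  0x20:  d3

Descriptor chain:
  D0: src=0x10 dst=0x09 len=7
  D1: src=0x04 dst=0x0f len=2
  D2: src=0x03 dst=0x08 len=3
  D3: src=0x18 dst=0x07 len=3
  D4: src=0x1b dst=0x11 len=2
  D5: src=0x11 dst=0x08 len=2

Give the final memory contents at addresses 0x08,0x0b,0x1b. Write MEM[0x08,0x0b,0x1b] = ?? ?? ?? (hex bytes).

MEM[0x08,0x0b,0x1b] = f1 be f1

[0] 0x10->0x09 len=7 : 09 5b be d4 6f e1 b6
[1] 0x04->0x0f len=2 : 8b c0
[2] 0x03->0x08 len=3 : a6 8b c0
[3] 0x18->0x07 len=3 : f2 19 25
[4] 0x1b->0x11 len=2 : f1 10
[5] 0x11->0x08 len=2 : f1 10
query mem[0x08]=0xf1, mem[0x0b]=0xbe, mem[0x1b]=0xf1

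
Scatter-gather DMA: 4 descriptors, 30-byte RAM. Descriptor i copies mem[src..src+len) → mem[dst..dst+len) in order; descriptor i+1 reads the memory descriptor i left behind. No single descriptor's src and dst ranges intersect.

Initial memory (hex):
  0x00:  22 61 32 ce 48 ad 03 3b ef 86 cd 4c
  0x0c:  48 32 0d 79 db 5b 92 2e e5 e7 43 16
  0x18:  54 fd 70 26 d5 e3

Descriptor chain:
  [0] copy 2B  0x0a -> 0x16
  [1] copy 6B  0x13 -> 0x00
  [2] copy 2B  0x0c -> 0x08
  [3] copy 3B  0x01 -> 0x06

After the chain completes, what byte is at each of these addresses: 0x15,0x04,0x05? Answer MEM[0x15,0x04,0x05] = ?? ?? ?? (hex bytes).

MEM[0x15,0x04,0x05] = e7 4c 54

D0: mem[0x16..0x17] <- [cd 4c]
D1: mem[0x00..0x05] <- [2e e5 e7 cd 4c 54]
D2: mem[0x08..0x09] <- [48 32]
D3: mem[0x06..0x08] <- [e5 e7 cd]
query mem[0x15]=0xe7, mem[0x04]=0x4c, mem[0x05]=0x54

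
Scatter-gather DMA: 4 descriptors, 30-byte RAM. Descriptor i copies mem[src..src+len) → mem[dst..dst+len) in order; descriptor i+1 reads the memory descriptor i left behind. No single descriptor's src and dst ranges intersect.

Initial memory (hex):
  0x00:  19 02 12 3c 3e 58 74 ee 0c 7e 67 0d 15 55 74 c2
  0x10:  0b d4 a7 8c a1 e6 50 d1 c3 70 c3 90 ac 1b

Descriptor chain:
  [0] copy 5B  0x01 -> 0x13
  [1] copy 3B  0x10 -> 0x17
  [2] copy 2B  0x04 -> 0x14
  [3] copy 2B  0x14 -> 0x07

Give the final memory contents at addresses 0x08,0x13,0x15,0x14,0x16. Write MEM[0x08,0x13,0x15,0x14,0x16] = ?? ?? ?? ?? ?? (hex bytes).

MEM[0x08,0x13,0x15,0x14,0x16] = 58 02 58 3e 3e

[0] 0x01->0x13 len=5 : 02 12 3c 3e 58
[1] 0x10->0x17 len=3 : 0b d4 a7
[2] 0x04->0x14 len=2 : 3e 58
[3] 0x14->0x07 len=2 : 3e 58
query mem[0x08]=0x58, mem[0x13]=0x02, mem[0x15]=0x58, mem[0x14]=0x3e, mem[0x16]=0x3e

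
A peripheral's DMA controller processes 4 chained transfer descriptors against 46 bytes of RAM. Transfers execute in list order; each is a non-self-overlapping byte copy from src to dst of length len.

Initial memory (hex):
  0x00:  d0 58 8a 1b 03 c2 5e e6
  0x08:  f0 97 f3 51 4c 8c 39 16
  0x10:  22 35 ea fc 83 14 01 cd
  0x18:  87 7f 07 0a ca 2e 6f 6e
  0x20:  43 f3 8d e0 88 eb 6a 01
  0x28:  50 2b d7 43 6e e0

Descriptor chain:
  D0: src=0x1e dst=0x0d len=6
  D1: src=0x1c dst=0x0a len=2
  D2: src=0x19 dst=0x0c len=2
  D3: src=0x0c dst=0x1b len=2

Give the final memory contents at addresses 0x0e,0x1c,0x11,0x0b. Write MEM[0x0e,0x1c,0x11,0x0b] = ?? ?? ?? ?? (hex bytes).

#0 dst[0x0d+6] := {0x6f,0x6e,0x43,0xf3,0x8d,0xe0}
#1 dst[0x0a+2] := {0xca,0x2e}
#2 dst[0x0c+2] := {0x7f,0x07}
#3 dst[0x1b+2] := {0x7f,0x07}
query mem[0x0e]=0x6e, mem[0x1c]=0x07, mem[0x11]=0x8d, mem[0x0b]=0x2e

MEM[0x0e,0x1c,0x11,0x0b] = 6e 07 8d 2e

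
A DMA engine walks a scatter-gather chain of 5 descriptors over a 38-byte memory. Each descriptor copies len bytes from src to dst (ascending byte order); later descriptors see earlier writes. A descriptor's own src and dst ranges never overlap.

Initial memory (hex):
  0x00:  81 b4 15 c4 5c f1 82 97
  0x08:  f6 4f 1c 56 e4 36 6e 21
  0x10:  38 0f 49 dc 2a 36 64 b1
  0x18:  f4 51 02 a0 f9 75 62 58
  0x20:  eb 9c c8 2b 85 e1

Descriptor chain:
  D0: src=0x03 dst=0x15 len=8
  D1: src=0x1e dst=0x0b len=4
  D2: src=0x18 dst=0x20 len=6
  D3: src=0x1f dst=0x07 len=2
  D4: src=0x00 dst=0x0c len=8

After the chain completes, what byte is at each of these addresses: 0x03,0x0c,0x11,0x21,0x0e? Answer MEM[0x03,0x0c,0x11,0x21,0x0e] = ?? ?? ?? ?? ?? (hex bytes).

MEM[0x03,0x0c,0x11,0x21,0x0e] = c4 81 f1 97 15

D0: mem[0x15..0x1c] <- [c4 5c f1 82 97 f6 4f 1c]
D1: mem[0x0b..0x0e] <- [62 58 eb 9c]
D2: mem[0x20..0x25] <- [82 97 f6 4f 1c 75]
D3: mem[0x07..0x08] <- [58 82]
D4: mem[0x0c..0x13] <- [81 b4 15 c4 5c f1 82 58]
query mem[0x03]=0xc4, mem[0x0c]=0x81, mem[0x11]=0xf1, mem[0x21]=0x97, mem[0x0e]=0x15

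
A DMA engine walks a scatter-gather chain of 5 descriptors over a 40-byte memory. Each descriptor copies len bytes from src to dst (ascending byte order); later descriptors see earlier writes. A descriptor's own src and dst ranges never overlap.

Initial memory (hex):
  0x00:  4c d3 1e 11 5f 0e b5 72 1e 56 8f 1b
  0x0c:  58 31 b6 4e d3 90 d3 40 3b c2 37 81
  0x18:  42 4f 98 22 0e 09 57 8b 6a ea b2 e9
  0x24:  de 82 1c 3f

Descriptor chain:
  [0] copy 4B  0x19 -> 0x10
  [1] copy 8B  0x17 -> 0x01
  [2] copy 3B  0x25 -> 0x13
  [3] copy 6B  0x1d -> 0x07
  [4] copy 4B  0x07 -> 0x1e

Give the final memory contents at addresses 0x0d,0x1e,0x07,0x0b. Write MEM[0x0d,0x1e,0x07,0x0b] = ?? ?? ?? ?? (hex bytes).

D0: mem[0x10..0x13] <- [4f 98 22 0e]
D1: mem[0x01..0x08] <- [81 42 4f 98 22 0e 09 57]
D2: mem[0x13..0x15] <- [82 1c 3f]
D3: mem[0x07..0x0c] <- [09 57 8b 6a ea b2]
D4: mem[0x1e..0x21] <- [09 57 8b 6a]
query mem[0x0d]=0x31, mem[0x1e]=0x09, mem[0x07]=0x09, mem[0x0b]=0xea

MEM[0x0d,0x1e,0x07,0x0b] = 31 09 09 ea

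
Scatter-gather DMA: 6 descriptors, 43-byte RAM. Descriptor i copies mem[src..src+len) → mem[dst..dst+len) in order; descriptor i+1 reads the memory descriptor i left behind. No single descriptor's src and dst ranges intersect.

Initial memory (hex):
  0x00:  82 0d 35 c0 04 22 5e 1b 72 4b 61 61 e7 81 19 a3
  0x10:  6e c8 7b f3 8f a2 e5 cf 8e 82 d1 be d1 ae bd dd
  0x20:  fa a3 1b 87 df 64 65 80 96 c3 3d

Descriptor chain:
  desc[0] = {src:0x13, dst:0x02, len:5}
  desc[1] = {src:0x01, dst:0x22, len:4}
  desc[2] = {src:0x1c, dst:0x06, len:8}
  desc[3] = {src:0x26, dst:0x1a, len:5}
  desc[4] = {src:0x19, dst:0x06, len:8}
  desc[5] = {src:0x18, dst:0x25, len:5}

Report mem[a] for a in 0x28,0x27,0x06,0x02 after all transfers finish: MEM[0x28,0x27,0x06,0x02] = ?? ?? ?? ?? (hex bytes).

MEM[0x28,0x27,0x06,0x02] = 80 65 82 f3

D0: mem[0x02..0x06] <- [f3 8f a2 e5 cf]
D1: mem[0x22..0x25] <- [0d f3 8f a2]
D2: mem[0x06..0x0d] <- [d1 ae bd dd fa a3 0d f3]
D3: mem[0x1a..0x1e] <- [65 80 96 c3 3d]
D4: mem[0x06..0x0d] <- [82 65 80 96 c3 3d dd fa]
D5: mem[0x25..0x29] <- [8e 82 65 80 96]
query mem[0x28]=0x80, mem[0x27]=0x65, mem[0x06]=0x82, mem[0x02]=0xf3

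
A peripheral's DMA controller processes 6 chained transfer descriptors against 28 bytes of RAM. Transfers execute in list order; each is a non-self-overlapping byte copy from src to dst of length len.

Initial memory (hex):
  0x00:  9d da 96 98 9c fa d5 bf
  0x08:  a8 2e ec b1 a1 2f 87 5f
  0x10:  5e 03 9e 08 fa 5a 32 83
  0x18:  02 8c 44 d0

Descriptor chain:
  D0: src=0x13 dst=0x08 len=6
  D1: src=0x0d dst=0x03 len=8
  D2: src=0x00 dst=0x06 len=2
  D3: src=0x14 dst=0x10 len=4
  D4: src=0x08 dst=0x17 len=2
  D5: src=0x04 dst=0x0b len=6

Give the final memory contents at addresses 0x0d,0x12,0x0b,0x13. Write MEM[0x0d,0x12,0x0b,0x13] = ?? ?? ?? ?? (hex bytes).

  after D0: wrote 6B at 0x08 = 08fa5a328302
  after D1: wrote 8B at 0x03 = 02875f5e039e08fa
  after D2: wrote 2B at 0x06 = 9dda
  after D3: wrote 4B at 0x10 = fa5a3283
  after D4: wrote 2B at 0x17 = 9e08
  after D5: wrote 6B at 0x0b = 875f9dda9e08
query mem[0x0d]=0x9d, mem[0x12]=0x32, mem[0x0b]=0x87, mem[0x13]=0x83

MEM[0x0d,0x12,0x0b,0x13] = 9d 32 87 83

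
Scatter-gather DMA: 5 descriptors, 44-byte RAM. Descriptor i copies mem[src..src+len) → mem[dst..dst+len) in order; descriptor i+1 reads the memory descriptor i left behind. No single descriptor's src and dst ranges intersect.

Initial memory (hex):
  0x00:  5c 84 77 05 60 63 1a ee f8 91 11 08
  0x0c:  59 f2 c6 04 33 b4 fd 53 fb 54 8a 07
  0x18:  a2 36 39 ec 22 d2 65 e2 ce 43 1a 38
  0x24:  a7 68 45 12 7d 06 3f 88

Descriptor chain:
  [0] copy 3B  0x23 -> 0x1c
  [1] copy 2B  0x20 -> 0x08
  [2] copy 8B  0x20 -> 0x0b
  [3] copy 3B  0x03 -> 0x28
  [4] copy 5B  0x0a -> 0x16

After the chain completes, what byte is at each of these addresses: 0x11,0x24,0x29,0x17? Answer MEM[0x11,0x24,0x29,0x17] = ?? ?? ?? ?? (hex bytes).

MEM[0x11,0x24,0x29,0x17] = 45 a7 60 ce

D0: mem[0x1c..0x1e] <- [38 a7 68]
D1: mem[0x08..0x09] <- [ce 43]
D2: mem[0x0b..0x12] <- [ce 43 1a 38 a7 68 45 12]
D3: mem[0x28..0x2a] <- [05 60 63]
D4: mem[0x16..0x1a] <- [11 ce 43 1a 38]
query mem[0x11]=0x45, mem[0x24]=0xa7, mem[0x29]=0x60, mem[0x17]=0xce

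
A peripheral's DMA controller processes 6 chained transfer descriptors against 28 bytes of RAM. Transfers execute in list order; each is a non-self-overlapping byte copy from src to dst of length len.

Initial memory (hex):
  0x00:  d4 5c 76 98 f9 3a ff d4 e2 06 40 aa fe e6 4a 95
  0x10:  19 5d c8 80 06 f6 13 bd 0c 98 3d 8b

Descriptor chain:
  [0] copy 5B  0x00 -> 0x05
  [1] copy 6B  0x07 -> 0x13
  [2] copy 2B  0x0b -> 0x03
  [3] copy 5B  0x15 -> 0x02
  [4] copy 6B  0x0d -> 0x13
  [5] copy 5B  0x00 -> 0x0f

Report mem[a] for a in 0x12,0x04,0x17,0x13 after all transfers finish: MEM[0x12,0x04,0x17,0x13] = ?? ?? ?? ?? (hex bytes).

D0: mem[0x05..0x09] <- [d4 5c 76 98 f9]
D1: mem[0x13..0x18] <- [76 98 f9 40 aa fe]
D2: mem[0x03..0x04] <- [aa fe]
D3: mem[0x02..0x06] <- [f9 40 aa fe 98]
D4: mem[0x13..0x18] <- [e6 4a 95 19 5d c8]
D5: mem[0x0f..0x13] <- [d4 5c f9 40 aa]
query mem[0x12]=0x40, mem[0x04]=0xaa, mem[0x17]=0x5d, mem[0x13]=0xaa

MEM[0x12,0x04,0x17,0x13] = 40 aa 5d aa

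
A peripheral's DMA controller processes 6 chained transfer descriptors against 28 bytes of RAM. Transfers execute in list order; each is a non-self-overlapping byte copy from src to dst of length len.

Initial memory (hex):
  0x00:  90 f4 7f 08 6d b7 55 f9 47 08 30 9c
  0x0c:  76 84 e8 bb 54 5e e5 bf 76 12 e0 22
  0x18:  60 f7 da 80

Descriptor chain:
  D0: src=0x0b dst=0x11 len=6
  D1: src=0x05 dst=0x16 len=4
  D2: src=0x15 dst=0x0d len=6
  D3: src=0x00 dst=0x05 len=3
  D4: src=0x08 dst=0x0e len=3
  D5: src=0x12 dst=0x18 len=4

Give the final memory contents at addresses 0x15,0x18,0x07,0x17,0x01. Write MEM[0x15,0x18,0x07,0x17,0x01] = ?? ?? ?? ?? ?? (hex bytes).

#0 dst[0x11+6] := {0x9c,0x76,0x84,0xe8,0xbb,0x54}
#1 dst[0x16+4] := {0xb7,0x55,0xf9,0x47}
#2 dst[0x0d+6] := {0xbb,0xb7,0x55,0xf9,0x47,0xda}
#3 dst[0x05+3] := {0x90,0xf4,0x7f}
#4 dst[0x0e+3] := {0x47,0x08,0x30}
#5 dst[0x18+4] := {0xda,0x84,0xe8,0xbb}
query mem[0x15]=0xbb, mem[0x18]=0xda, mem[0x07]=0x7f, mem[0x17]=0x55, mem[0x01]=0xf4

MEM[0x15,0x18,0x07,0x17,0x01] = bb da 7f 55 f4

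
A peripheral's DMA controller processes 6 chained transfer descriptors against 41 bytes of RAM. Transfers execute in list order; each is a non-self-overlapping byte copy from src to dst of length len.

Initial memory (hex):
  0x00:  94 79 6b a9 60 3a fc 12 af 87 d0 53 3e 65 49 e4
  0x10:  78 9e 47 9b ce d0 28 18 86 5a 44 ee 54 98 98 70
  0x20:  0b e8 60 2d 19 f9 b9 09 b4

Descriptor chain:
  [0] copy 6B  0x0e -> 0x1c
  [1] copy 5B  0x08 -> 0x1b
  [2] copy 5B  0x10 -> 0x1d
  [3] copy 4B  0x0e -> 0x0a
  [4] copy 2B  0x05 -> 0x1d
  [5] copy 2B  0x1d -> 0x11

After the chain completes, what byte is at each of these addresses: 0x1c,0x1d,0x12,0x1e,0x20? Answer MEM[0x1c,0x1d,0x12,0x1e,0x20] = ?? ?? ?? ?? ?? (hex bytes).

MEM[0x1c,0x1d,0x12,0x1e,0x20] = 87 3a fc fc 9b

  after D0: wrote 6B at 0x1c = 49e4789e479b
  after D1: wrote 5B at 0x1b = af87d0533e
  after D2: wrote 5B at 0x1d = 789e479bce
  after D3: wrote 4B at 0x0a = 49e4789e
  after D4: wrote 2B at 0x1d = 3afc
  after D5: wrote 2B at 0x11 = 3afc
query mem[0x1c]=0x87, mem[0x1d]=0x3a, mem[0x12]=0xfc, mem[0x1e]=0xfc, mem[0x20]=0x9b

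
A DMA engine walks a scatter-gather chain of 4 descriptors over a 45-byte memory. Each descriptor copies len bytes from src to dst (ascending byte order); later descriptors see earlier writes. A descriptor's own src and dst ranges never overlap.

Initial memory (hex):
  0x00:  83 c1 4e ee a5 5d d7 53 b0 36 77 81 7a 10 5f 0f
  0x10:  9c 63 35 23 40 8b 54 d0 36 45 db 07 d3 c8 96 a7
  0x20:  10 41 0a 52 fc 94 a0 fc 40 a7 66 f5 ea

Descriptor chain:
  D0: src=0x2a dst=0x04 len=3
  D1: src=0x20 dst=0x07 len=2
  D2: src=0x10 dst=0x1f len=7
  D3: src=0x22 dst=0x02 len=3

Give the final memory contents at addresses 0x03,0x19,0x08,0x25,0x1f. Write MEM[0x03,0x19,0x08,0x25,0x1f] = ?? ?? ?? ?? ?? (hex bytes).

MEM[0x03,0x19,0x08,0x25,0x1f] = 40 45 41 54 9c

D0: mem[0x04..0x06] <- [66 f5 ea]
D1: mem[0x07..0x08] <- [10 41]
D2: mem[0x1f..0x25] <- [9c 63 35 23 40 8b 54]
D3: mem[0x02..0x04] <- [23 40 8b]
query mem[0x03]=0x40, mem[0x19]=0x45, mem[0x08]=0x41, mem[0x25]=0x54, mem[0x1f]=0x9c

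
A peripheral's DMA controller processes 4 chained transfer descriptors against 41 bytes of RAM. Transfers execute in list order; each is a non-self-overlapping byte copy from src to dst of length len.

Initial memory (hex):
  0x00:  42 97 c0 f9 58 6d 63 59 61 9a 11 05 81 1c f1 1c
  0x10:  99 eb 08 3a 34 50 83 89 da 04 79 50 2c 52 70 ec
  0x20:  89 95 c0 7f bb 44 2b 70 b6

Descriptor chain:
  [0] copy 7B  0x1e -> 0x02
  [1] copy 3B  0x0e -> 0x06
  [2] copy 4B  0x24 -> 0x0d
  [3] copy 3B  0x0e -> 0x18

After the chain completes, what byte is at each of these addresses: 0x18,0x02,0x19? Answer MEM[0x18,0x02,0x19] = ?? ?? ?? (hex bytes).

#0 dst[0x02+7] := {0x70,0xec,0x89,0x95,0xc0,0x7f,0xbb}
#1 dst[0x06+3] := {0xf1,0x1c,0x99}
#2 dst[0x0d+4] := {0xbb,0x44,0x2b,0x70}
#3 dst[0x18+3] := {0x44,0x2b,0x70}
query mem[0x18]=0x44, mem[0x02]=0x70, mem[0x19]=0x2b

MEM[0x18,0x02,0x19] = 44 70 2b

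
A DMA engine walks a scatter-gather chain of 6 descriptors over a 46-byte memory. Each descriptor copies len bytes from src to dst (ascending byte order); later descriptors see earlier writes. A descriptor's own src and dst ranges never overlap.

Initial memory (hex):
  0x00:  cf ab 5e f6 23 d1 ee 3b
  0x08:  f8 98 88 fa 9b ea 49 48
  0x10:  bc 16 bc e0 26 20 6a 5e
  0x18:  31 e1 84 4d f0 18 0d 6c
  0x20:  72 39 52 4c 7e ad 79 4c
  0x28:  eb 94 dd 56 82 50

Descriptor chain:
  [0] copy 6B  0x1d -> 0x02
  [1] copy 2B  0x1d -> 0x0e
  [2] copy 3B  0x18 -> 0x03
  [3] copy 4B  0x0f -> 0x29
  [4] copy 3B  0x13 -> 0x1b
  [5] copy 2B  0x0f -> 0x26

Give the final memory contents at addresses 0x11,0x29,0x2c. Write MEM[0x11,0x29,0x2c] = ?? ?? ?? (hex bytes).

#0 dst[0x02+6] := {0x18,0x0d,0x6c,0x72,0x39,0x52}
#1 dst[0x0e+2] := {0x18,0x0d}
#2 dst[0x03+3] := {0x31,0xe1,0x84}
#3 dst[0x29+4] := {0x0d,0xbc,0x16,0xbc}
#4 dst[0x1b+3] := {0xe0,0x26,0x20}
#5 dst[0x26+2] := {0x0d,0xbc}
query mem[0x11]=0x16, mem[0x29]=0x0d, mem[0x2c]=0xbc

MEM[0x11,0x29,0x2c] = 16 0d bc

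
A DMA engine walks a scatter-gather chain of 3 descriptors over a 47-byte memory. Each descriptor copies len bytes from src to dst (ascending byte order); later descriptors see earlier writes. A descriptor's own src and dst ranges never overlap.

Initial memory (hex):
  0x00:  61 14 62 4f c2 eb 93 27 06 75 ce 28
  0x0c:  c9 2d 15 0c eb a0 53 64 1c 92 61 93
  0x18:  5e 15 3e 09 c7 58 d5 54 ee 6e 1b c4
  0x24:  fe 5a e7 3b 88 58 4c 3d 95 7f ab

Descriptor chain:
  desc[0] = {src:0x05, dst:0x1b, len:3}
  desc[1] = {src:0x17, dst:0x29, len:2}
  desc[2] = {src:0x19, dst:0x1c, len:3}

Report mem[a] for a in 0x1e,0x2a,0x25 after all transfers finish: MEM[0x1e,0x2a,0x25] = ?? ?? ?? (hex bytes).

MEM[0x1e,0x2a,0x25] = eb 5e 5a

[0] 0x05->0x1b len=3 : eb 93 27
[1] 0x17->0x29 len=2 : 93 5e
[2] 0x19->0x1c len=3 : 15 3e eb
query mem[0x1e]=0xeb, mem[0x2a]=0x5e, mem[0x25]=0x5a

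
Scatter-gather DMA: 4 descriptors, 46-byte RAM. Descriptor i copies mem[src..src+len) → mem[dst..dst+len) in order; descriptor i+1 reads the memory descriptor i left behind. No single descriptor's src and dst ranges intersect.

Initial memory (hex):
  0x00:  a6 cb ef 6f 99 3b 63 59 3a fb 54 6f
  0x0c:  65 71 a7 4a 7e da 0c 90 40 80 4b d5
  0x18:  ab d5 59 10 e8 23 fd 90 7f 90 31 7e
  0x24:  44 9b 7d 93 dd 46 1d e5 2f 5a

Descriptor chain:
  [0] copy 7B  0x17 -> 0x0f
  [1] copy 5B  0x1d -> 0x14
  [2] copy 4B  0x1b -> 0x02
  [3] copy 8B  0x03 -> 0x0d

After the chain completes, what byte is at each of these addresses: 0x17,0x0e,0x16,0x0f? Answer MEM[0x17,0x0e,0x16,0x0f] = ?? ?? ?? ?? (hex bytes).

MEM[0x17,0x0e,0x16,0x0f] = 7f 23 90 fd

  after D0: wrote 7B at 0x0f = d5abd55910e823
  after D1: wrote 5B at 0x14 = 23fd907f90
  after D2: wrote 4B at 0x02 = 10e823fd
  after D3: wrote 8B at 0x0d = e823fd63593afb54
query mem[0x17]=0x7f, mem[0x0e]=0x23, mem[0x16]=0x90, mem[0x0f]=0xfd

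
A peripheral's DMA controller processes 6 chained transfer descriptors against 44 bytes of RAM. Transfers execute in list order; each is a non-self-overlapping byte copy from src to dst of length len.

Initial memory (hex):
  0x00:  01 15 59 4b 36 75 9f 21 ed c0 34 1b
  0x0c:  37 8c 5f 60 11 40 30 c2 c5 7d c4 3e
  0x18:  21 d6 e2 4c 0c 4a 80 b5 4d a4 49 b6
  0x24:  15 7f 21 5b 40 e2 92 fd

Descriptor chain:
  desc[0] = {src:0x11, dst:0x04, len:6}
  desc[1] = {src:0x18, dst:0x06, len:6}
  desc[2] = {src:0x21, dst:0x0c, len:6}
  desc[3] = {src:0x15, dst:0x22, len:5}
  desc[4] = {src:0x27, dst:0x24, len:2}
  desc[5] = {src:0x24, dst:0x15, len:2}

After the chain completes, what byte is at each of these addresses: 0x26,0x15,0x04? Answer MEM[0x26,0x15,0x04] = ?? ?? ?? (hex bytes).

D0: mem[0x04..0x09] <- [40 30 c2 c5 7d c4]
D1: mem[0x06..0x0b] <- [21 d6 e2 4c 0c 4a]
D2: mem[0x0c..0x11] <- [a4 49 b6 15 7f 21]
D3: mem[0x22..0x26] <- [7d c4 3e 21 d6]
D4: mem[0x24..0x25] <- [5b 40]
D5: mem[0x15..0x16] <- [5b 40]
query mem[0x26]=0xd6, mem[0x15]=0x5b, mem[0x04]=0x40

MEM[0x26,0x15,0x04] = d6 5b 40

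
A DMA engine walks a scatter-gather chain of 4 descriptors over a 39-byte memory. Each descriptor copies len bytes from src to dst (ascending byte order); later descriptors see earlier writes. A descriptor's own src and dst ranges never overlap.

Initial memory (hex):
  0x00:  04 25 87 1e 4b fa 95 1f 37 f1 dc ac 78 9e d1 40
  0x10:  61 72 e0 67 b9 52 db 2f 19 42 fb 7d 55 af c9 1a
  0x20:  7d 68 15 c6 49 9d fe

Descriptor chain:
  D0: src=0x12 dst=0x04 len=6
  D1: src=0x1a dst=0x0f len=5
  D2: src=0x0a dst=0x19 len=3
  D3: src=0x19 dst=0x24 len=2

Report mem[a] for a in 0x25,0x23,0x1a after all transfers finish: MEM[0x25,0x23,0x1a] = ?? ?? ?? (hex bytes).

MEM[0x25,0x23,0x1a] = ac c6 ac

[0] 0x12->0x04 len=6 : e0 67 b9 52 db 2f
[1] 0x1a->0x0f len=5 : fb 7d 55 af c9
[2] 0x0a->0x19 len=3 : dc ac 78
[3] 0x19->0x24 len=2 : dc ac
query mem[0x25]=0xac, mem[0x23]=0xc6, mem[0x1a]=0xac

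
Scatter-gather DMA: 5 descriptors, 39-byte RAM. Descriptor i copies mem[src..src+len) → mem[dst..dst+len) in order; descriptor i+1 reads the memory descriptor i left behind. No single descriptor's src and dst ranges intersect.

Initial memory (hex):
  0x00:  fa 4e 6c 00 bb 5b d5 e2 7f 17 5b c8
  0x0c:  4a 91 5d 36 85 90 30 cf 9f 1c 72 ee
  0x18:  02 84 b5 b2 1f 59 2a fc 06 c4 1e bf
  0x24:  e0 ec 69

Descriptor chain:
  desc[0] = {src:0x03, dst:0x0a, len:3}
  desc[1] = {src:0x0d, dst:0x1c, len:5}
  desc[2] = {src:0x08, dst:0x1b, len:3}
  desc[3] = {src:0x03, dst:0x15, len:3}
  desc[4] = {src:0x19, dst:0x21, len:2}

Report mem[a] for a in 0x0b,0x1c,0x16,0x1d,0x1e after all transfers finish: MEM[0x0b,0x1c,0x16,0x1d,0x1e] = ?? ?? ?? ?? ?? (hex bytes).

MEM[0x0b,0x1c,0x16,0x1d,0x1e] = bb 17 bb 00 36

[0] 0x03->0x0a len=3 : 00 bb 5b
[1] 0x0d->0x1c len=5 : 91 5d 36 85 90
[2] 0x08->0x1b len=3 : 7f 17 00
[3] 0x03->0x15 len=3 : 00 bb 5b
[4] 0x19->0x21 len=2 : 84 b5
query mem[0x0b]=0xbb, mem[0x1c]=0x17, mem[0x16]=0xbb, mem[0x1d]=0x00, mem[0x1e]=0x36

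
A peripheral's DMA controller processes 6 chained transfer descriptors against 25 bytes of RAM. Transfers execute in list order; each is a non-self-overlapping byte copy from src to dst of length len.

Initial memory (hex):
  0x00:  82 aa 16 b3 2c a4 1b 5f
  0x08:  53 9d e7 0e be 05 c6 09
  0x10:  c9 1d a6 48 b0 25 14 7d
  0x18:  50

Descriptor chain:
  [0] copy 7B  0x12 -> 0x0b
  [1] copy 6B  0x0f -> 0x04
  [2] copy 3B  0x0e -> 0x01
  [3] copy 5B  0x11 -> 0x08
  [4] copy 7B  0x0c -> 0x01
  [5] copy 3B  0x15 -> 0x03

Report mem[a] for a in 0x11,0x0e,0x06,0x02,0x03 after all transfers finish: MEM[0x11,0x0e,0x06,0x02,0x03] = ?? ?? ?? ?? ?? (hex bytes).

MEM[0x11,0x0e,0x06,0x02,0x03] = 50 25 50 b0 25

  after D0: wrote 7B at 0x0b = a648b025147d50
  after D1: wrote 6B at 0x04 = 147d50a648b0
  after D2: wrote 3B at 0x01 = 25147d
  after D3: wrote 5B at 0x08 = 50a648b025
  after D4: wrote 7B at 0x01 = 25b025147d50a6
  after D5: wrote 3B at 0x03 = 25147d
query mem[0x11]=0x50, mem[0x0e]=0x25, mem[0x06]=0x50, mem[0x02]=0xb0, mem[0x03]=0x25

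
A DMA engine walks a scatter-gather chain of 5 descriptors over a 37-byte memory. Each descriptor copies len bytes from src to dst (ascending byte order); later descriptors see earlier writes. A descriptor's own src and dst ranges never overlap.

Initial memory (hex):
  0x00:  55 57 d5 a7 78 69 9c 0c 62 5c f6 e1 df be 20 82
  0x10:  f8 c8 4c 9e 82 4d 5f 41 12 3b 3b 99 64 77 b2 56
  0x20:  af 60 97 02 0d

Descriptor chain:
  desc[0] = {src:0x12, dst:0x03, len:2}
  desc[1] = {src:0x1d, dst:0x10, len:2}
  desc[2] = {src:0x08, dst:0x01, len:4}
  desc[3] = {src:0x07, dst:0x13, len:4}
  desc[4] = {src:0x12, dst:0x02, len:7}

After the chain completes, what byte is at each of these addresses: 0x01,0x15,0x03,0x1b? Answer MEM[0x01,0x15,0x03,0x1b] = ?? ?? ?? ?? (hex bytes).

  after D0: wrote 2B at 0x03 = 4c9e
  after D1: wrote 2B at 0x10 = 77b2
  after D2: wrote 4B at 0x01 = 625cf6e1
  after D3: wrote 4B at 0x13 = 0c625cf6
  after D4: wrote 7B at 0x02 = 4c0c625cf64112
query mem[0x01]=0x62, mem[0x15]=0x5c, mem[0x03]=0x0c, mem[0x1b]=0x99

MEM[0x01,0x15,0x03,0x1b] = 62 5c 0c 99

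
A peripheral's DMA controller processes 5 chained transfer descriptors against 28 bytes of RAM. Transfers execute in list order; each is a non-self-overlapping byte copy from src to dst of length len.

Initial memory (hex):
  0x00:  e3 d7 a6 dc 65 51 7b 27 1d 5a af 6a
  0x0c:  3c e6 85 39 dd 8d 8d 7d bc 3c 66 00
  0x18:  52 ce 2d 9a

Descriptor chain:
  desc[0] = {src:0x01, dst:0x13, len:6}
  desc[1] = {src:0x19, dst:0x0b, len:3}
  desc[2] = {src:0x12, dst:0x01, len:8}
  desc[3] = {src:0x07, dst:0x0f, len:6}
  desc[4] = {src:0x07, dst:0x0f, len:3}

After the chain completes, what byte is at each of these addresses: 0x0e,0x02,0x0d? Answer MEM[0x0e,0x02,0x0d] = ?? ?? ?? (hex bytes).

#0 dst[0x13+6] := {0xd7,0xa6,0xdc,0x65,0x51,0x7b}
#1 dst[0x0b+3] := {0xce,0x2d,0x9a}
#2 dst[0x01+8] := {0x8d,0xd7,0xa6,0xdc,0x65,0x51,0x7b,0xce}
#3 dst[0x0f+6] := {0x7b,0xce,0x5a,0xaf,0xce,0x2d}
#4 dst[0x0f+3] := {0x7b,0xce,0x5a}
query mem[0x0e]=0x85, mem[0x02]=0xd7, mem[0x0d]=0x9a

MEM[0x0e,0x02,0x0d] = 85 d7 9a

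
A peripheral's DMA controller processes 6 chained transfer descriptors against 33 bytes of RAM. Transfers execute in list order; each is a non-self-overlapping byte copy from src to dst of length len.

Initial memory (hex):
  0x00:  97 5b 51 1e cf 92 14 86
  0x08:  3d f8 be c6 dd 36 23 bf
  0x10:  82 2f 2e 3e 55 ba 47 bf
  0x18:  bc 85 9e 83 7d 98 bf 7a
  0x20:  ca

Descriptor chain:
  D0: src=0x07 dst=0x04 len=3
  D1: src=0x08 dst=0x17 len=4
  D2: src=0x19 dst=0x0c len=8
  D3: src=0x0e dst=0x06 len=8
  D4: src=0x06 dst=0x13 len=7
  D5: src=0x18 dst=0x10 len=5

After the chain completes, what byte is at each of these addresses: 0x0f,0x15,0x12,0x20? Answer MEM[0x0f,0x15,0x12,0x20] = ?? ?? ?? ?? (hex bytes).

MEM[0x0f,0x15,0x12,0x20] = 7d 98 c6 ca

[0] 0x07->0x04 len=3 : 86 3d f8
[1] 0x08->0x17 len=4 : 3d f8 be c6
[2] 0x19->0x0c len=8 : be c6 83 7d 98 bf 7a ca
[3] 0x0e->0x06 len=8 : 83 7d 98 bf 7a ca 55 ba
[4] 0x06->0x13 len=7 : 83 7d 98 bf 7a ca 55
[5] 0x18->0x10 len=5 : ca 55 c6 83 7d
query mem[0x0f]=0x7d, mem[0x15]=0x98, mem[0x12]=0xc6, mem[0x20]=0xca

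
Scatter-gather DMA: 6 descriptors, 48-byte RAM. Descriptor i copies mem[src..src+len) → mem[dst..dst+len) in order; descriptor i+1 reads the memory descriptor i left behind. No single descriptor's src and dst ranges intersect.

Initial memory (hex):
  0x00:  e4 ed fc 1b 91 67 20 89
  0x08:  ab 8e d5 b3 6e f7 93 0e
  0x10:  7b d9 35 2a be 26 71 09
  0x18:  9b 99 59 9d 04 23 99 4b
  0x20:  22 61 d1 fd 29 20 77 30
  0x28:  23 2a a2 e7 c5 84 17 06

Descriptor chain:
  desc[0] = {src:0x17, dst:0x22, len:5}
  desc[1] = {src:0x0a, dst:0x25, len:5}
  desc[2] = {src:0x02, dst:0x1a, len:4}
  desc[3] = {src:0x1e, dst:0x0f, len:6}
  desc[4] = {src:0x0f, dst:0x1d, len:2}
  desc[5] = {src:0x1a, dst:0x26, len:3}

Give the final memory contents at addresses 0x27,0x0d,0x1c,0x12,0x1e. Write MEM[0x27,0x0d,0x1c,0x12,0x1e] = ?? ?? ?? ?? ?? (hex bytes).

MEM[0x27,0x0d,0x1c,0x12,0x1e] = 1b f7 91 61 4b

#0 dst[0x22+5] := {0x09,0x9b,0x99,0x59,0x9d}
#1 dst[0x25+5] := {0xd5,0xb3,0x6e,0xf7,0x93}
#2 dst[0x1a+4] := {0xfc,0x1b,0x91,0x67}
#3 dst[0x0f+6] := {0x99,0x4b,0x22,0x61,0x09,0x9b}
#4 dst[0x1d+2] := {0x99,0x4b}
#5 dst[0x26+3] := {0xfc,0x1b,0x91}
query mem[0x27]=0x1b, mem[0x0d]=0xf7, mem[0x1c]=0x91, mem[0x12]=0x61, mem[0x1e]=0x4b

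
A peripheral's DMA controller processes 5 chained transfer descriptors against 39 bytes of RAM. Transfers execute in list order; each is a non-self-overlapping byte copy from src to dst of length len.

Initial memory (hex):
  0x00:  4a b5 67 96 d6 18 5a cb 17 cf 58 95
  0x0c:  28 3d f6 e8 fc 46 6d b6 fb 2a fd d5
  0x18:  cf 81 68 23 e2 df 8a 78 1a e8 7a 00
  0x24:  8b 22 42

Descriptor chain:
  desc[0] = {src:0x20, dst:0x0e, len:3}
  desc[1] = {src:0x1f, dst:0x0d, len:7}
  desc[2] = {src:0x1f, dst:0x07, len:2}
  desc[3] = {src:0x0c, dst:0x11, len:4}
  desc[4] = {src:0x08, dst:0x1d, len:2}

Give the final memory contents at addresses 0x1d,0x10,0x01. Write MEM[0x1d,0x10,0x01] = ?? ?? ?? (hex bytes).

MEM[0x1d,0x10,0x01] = 1a 7a b5

[0] 0x20->0x0e len=3 : 1a e8 7a
[1] 0x1f->0x0d len=7 : 78 1a e8 7a 00 8b 22
[2] 0x1f->0x07 len=2 : 78 1a
[3] 0x0c->0x11 len=4 : 28 78 1a e8
[4] 0x08->0x1d len=2 : 1a cf
query mem[0x1d]=0x1a, mem[0x10]=0x7a, mem[0x01]=0xb5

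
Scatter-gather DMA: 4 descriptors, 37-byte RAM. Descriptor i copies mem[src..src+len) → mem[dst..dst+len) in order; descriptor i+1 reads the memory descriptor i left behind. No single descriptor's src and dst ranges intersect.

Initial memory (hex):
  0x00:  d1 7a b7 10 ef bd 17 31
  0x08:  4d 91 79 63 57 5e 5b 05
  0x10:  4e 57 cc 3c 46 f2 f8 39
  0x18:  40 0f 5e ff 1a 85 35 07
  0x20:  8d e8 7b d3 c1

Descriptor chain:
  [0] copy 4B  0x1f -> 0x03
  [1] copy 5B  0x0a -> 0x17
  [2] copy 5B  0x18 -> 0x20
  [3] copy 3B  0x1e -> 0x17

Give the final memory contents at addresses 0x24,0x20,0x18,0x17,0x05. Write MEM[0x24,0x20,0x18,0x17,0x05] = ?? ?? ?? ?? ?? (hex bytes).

MEM[0x24,0x20,0x18,0x17,0x05] = 1a 63 07 35 e8

#0 dst[0x03+4] := {0x07,0x8d,0xe8,0x7b}
#1 dst[0x17+5] := {0x79,0x63,0x57,0x5e,0x5b}
#2 dst[0x20+5] := {0x63,0x57,0x5e,0x5b,0x1a}
#3 dst[0x17+3] := {0x35,0x07,0x63}
query mem[0x24]=0x1a, mem[0x20]=0x63, mem[0x18]=0x07, mem[0x17]=0x35, mem[0x05]=0xe8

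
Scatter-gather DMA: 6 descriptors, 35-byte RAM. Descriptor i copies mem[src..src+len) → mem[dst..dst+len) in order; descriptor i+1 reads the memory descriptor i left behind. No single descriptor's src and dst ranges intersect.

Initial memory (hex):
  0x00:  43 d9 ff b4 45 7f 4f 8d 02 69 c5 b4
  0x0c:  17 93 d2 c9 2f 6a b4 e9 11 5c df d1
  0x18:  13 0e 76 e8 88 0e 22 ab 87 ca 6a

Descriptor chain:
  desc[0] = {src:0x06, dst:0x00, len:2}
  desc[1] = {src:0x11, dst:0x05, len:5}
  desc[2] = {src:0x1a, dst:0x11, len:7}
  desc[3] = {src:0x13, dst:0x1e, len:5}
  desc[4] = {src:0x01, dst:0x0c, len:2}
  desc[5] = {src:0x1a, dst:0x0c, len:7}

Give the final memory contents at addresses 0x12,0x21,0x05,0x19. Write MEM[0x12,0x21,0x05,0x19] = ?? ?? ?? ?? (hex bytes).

#0 dst[0x00+2] := {0x4f,0x8d}
#1 dst[0x05+5] := {0x6a,0xb4,0xe9,0x11,0x5c}
#2 dst[0x11+7] := {0x76,0xe8,0x88,0x0e,0x22,0xab,0x87}
#3 dst[0x1e+5] := {0x88,0x0e,0x22,0xab,0x87}
#4 dst[0x0c+2] := {0x8d,0xff}
#5 dst[0x0c+7] := {0x76,0xe8,0x88,0x0e,0x88,0x0e,0x22}
query mem[0x12]=0x22, mem[0x21]=0xab, mem[0x05]=0x6a, mem[0x19]=0x0e

MEM[0x12,0x21,0x05,0x19] = 22 ab 6a 0e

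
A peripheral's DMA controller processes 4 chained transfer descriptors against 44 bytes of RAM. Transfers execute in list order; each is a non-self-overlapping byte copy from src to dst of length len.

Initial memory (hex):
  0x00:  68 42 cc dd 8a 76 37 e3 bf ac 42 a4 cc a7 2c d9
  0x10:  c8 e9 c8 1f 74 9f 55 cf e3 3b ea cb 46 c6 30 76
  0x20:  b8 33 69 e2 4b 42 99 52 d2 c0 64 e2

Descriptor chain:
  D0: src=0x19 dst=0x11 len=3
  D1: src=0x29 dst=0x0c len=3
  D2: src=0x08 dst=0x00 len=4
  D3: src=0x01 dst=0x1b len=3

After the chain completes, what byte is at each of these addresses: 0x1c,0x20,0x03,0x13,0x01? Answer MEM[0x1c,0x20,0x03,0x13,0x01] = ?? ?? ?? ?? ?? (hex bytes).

D0: mem[0x11..0x13] <- [3b ea cb]
D1: mem[0x0c..0x0e] <- [c0 64 e2]
D2: mem[0x00..0x03] <- [bf ac 42 a4]
D3: mem[0x1b..0x1d] <- [ac 42 a4]
query mem[0x1c]=0x42, mem[0x20]=0xb8, mem[0x03]=0xa4, mem[0x13]=0xcb, mem[0x01]=0xac

MEM[0x1c,0x20,0x03,0x13,0x01] = 42 b8 a4 cb ac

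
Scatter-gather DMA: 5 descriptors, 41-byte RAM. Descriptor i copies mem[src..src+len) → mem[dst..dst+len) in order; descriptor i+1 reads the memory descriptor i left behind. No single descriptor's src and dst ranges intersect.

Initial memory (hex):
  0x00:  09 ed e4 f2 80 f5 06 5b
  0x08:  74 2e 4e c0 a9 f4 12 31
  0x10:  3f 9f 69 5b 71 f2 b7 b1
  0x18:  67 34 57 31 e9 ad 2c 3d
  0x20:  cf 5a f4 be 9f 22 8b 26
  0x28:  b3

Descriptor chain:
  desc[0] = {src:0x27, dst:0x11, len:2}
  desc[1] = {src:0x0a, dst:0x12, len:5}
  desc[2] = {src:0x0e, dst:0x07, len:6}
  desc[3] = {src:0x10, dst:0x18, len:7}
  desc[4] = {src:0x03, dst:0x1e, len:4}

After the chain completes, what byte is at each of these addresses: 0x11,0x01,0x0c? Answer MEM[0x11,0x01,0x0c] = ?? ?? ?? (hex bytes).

#0 dst[0x11+2] := {0x26,0xb3}
#1 dst[0x12+5] := {0x4e,0xc0,0xa9,0xf4,0x12}
#2 dst[0x07+6] := {0x12,0x31,0x3f,0x26,0x4e,0xc0}
#3 dst[0x18+7] := {0x3f,0x26,0x4e,0xc0,0xa9,0xf4,0x12}
#4 dst[0x1e+4] := {0xf2,0x80,0xf5,0x06}
query mem[0x11]=0x26, mem[0x01]=0xed, mem[0x0c]=0xc0

MEM[0x11,0x01,0x0c] = 26 ed c0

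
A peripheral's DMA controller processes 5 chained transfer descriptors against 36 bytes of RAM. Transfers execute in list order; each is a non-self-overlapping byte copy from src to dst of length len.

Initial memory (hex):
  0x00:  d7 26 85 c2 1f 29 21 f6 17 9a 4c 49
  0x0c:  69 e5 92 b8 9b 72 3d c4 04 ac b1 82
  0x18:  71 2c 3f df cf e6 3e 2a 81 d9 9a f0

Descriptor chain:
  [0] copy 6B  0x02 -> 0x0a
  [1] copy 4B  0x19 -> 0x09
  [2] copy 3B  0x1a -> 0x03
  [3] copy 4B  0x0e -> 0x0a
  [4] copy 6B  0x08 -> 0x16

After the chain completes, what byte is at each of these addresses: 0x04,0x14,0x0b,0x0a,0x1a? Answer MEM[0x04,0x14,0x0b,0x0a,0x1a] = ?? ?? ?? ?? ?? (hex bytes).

#0 dst[0x0a+6] := {0x85,0xc2,0x1f,0x29,0x21,0xf6}
#1 dst[0x09+4] := {0x2c,0x3f,0xdf,0xcf}
#2 dst[0x03+3] := {0x3f,0xdf,0xcf}
#3 dst[0x0a+4] := {0x21,0xf6,0x9b,0x72}
#4 dst[0x16+6] := {0x17,0x2c,0x21,0xf6,0x9b,0x72}
query mem[0x04]=0xdf, mem[0x14]=0x04, mem[0x0b]=0xf6, mem[0x0a]=0x21, mem[0x1a]=0x9b

MEM[0x04,0x14,0x0b,0x0a,0x1a] = df 04 f6 21 9b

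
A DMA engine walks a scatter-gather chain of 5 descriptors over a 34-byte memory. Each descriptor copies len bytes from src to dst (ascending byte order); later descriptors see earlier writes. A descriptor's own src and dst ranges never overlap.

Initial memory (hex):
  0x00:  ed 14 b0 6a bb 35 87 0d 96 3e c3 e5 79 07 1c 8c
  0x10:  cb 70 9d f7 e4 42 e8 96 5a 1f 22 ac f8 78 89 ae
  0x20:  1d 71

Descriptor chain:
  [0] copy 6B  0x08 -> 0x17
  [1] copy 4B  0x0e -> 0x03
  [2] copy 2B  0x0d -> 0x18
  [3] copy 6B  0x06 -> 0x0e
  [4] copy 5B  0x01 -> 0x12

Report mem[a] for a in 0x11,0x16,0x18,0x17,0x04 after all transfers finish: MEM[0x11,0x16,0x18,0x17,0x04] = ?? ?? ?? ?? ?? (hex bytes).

MEM[0x11,0x16,0x18,0x17,0x04] = 3e cb 07 96 8c

[0] 0x08->0x17 len=6 : 96 3e c3 e5 79 07
[1] 0x0e->0x03 len=4 : 1c 8c cb 70
[2] 0x0d->0x18 len=2 : 07 1c
[3] 0x06->0x0e len=6 : 70 0d 96 3e c3 e5
[4] 0x01->0x12 len=5 : 14 b0 1c 8c cb
query mem[0x11]=0x3e, mem[0x16]=0xcb, mem[0x18]=0x07, mem[0x17]=0x96, mem[0x04]=0x8c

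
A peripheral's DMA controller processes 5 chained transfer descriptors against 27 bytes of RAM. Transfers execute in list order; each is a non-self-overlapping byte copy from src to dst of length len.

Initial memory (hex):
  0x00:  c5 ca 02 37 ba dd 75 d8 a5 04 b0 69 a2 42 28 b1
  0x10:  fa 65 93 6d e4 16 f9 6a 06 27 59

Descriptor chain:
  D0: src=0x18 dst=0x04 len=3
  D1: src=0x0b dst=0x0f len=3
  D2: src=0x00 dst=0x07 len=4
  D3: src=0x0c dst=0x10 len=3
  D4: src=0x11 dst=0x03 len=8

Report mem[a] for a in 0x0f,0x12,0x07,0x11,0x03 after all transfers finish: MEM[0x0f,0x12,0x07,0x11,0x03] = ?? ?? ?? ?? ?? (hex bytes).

MEM[0x0f,0x12,0x07,0x11,0x03] = 69 28 16 42 42

  after D0: wrote 3B at 0x04 = 062759
  after D1: wrote 3B at 0x0f = 69a242
  after D2: wrote 4B at 0x07 = c5ca0237
  after D3: wrote 3B at 0x10 = a24228
  after D4: wrote 8B at 0x03 = 42286de416f96a06
query mem[0x0f]=0x69, mem[0x12]=0x28, mem[0x07]=0x16, mem[0x11]=0x42, mem[0x03]=0x42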